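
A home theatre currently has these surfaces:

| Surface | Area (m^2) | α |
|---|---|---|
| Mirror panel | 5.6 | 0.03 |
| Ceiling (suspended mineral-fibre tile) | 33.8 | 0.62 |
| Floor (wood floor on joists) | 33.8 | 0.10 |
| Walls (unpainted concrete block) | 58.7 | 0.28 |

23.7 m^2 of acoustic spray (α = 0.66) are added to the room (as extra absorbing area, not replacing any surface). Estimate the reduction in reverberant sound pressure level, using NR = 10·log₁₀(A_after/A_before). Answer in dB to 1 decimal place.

1.4 dB

Total absorption A_before = 5.6×0.03 + 33.8×0.62 + 33.8×0.10 + 58.7×0.28
  = 0.168 + 20.956 + 3.380 + 16.436 = 40.940 m^2 sabins.
Treatment contributes 23.7·0.66 = 15.642 sabins.
New total A_after = 56.582 sabins.
NR = 10·log₁₀(56.582/40.940) = 1.4 dB.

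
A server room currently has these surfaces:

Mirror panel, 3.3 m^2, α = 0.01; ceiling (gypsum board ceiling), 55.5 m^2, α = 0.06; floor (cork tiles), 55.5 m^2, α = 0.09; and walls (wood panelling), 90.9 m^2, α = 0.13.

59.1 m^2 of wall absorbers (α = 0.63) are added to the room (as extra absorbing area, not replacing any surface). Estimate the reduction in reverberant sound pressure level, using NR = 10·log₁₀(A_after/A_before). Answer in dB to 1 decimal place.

4.5 dB

Equivalent absorption area: A_before = 3.3×0.01 + 55.5×0.06 + 55.5×0.09 + 90.9×0.13 = 20.175 m^2.
Treatment contributes 59.1·0.63 = 37.233 sabins.
New total A_after = 57.408 sabins.
Reduction = 10 log₁₀(A_after/A_before) = 10 log₁₀(2.8455) = 4.5 dB.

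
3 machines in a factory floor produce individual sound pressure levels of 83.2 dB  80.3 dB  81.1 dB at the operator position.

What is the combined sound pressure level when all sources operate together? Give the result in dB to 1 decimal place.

86.5 dB

Σ 10^(Lᵢ/10) = 4.449e+08.
Combined level = 10 log₁₀(4.449e+08) = 86.5 dB.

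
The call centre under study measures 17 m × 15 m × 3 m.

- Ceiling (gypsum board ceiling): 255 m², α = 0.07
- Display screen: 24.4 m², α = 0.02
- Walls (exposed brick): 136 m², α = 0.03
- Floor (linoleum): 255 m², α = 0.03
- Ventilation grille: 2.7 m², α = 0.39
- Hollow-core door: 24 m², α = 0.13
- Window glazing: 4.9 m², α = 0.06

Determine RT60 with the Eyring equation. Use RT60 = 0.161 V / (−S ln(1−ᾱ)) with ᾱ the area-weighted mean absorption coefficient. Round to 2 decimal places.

3.48 seconds

S = Σ Sᵢ = 702.0 m².
Σ(Sᵢαᵢ) = 255·0.07 + 24.4·0.02 + 136·0.03 + 255·0.03 + 2.7·0.39 + 24·0.13 + 4.9·0.06 = 34.535.
ᾱ = 34.535 / 702.0 = 0.0492.
Eyring denominator: −S ln(1−ᾱ) = 35.417.
V = 17 × 15 × 3 = 765 m³.
T = 0.161·V/[−S·ln(1−ᾱ)] = 0.161·765/35.417 = 3.48 s.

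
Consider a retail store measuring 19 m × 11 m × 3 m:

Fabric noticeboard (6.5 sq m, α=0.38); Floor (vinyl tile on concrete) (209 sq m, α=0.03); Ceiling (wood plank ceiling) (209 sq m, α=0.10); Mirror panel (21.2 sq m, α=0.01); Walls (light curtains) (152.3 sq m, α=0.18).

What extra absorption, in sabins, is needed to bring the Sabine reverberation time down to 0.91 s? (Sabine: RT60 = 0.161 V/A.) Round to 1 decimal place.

A₁ = Σ Sᵢαᵢ = 6.5×0.38 + 209×0.03 + 209×0.10 + 21.2×0.01 + 152.3×0.18 = 57.266 sabins.
Target A₂ = 0.161·627/0.91 = 110.931 sabins (V = 627 m³).
Additional absorption ΔA = 110.931 − 57.266 = 53.7 sabins.

53.7 sabins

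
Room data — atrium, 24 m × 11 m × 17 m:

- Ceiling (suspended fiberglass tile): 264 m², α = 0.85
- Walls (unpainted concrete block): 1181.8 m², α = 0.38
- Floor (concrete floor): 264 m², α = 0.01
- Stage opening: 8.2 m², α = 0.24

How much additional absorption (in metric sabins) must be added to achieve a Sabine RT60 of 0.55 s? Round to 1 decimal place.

Total absorption A₁ = 264*0.85 + 1181.8*0.38 + 264*0.01 + 8.2*0.24
  = 224.400 + 449.084 + 2.640 + 1.968 = 678.092 m² sabins.
V = 4488 m³. Required absorption A₂ = 0.161 × 4488 / 0.55 = 1313.760 sabins.
Additional absorption ΔA = 1313.760 − 678.092 = 635.7 sabins.

635.7 sabins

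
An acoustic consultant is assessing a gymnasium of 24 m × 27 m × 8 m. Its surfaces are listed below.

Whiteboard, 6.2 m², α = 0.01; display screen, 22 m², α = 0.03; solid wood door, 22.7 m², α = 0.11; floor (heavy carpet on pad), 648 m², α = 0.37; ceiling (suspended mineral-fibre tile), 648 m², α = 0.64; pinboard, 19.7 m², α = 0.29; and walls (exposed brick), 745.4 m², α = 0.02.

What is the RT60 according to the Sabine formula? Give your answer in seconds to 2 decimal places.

1.23 sec

Total absorption A = 6.2*0.01 + 22*0.03 + 22.7*0.11 + 648*0.37 + 648*0.64 + 19.7*0.29 + 745.4*0.02
  = 0.062 + 0.660 + 2.497 + 239.760 + 414.720 + 5.713 + 14.908 = 678.320 m² sabins.
Room volume: 5184 m³.
T = 0.161 V/A = 0.161·5184/678.320 = 1.23 s.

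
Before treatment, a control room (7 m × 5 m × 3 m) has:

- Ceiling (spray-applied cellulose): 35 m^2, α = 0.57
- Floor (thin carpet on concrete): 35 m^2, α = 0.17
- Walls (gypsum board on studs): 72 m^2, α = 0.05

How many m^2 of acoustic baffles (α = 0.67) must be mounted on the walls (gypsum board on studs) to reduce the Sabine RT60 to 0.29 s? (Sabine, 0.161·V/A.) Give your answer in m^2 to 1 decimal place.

46.4

Total absorption A₁ = 35*0.57 + 35*0.17 + 72*0.05
  = 19.950 + 5.950 + 3.600 = 29.500 m^2 sabins.
V = 105 m³. Target absorption A₂ = 0.161 × 105 / 0.29 = 58.293 sabins.
ΔA needed = 58.293 − 29.500 = 28.793 sabins.
Each m^2 of panel replacing the walls (gypsum board on studs) adds (0.67 − 0.05) = 0.62 sabins.
Panel area = 28.793 / 0.62 = 46.4 m^2.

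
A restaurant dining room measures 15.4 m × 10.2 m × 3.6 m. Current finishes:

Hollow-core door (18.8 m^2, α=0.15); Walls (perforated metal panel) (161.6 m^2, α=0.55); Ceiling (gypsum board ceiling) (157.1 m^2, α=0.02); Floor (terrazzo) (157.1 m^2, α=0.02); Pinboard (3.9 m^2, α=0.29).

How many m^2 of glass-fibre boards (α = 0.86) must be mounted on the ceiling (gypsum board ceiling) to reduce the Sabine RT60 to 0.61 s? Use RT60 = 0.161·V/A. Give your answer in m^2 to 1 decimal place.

A₁ = Σ Sᵢαᵢ = 18.8*0.15 + 161.6*0.55 + 157.1*0.02 + 157.1*0.02 + 3.9*0.29 = 99.115 sabins.
Required A₂ = 0.161·565.488/0.61 = 149.252 sabins.
Absorption to add: 149.252 − 99.115 = 50.137 sabins.
Each m^2 of panel replacing the ceiling (gypsum board ceiling) adds (0.86 − 0.02) = 0.84 sabins.
Panel area = 50.137 / 0.84 = 59.7 m^2.

59.7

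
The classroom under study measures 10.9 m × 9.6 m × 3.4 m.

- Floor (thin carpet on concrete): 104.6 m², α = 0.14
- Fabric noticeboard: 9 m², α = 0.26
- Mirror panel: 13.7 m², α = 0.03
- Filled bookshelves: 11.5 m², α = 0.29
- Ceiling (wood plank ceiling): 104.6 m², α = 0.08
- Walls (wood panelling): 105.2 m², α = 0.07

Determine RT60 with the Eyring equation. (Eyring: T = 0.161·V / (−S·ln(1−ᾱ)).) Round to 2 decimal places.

S = Σ Sᵢ = 348.6 m².
Absorption A = 104.6×0.14 + 9×0.26 + 13.7×0.03 + 11.5×0.29 + 104.6×0.08 + 105.2×0.07 = 36.462 sabins.
ᾱ = 36.462 / 348.6 = 0.1046.
Eyring denominator: −S ln(1−ᾱ) = 38.515.
V = 10.9 × 9.6 × 3.4 = 355.776 m³.
T = 0.161·V/[−S·ln(1−ᾱ)] = 0.161·355.776/38.515 = 1.49 s.

1.49 s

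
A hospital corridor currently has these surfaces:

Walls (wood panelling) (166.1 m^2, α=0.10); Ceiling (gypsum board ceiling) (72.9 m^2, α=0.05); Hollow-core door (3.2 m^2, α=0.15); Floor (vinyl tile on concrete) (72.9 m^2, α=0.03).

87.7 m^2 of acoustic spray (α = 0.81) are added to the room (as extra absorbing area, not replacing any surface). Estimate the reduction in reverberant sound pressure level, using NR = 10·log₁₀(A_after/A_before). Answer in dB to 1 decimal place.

6.1 dB

A_before = Σ Sᵢαᵢ = 166.1·0.10 + 72.9·0.05 + 3.2·0.15 + 72.9·0.03 = 22.922 sabins.
Treatment contributes 87.7·0.81 = 71.037 sabins.
A_after = 22.922 + 71.037 = 93.959 sabins.
Reduction = 10 log₁₀(A_after/A_before) = 10 log₁₀(4.0991) = 6.1 dB.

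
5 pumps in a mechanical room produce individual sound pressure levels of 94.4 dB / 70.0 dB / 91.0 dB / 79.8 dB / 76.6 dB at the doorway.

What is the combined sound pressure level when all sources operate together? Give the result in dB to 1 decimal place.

96.2 dB

Σ 10^(Lᵢ/10) = 4.164e+09.
Back to dB: 10·log₁₀ Σ = 96.2 dB.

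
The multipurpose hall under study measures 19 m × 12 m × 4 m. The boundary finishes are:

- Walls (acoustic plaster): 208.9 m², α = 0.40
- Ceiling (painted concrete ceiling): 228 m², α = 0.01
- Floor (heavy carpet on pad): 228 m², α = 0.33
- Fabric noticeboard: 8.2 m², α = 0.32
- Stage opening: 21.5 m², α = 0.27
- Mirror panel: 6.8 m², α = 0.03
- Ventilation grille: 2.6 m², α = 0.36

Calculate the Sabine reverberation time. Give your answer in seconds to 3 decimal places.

Total absorption A = 208.9*0.40 + 228*0.01 + 228*0.33 + 8.2*0.32 + 21.5*0.27 + 6.8*0.03 + 2.6*0.36
  = 83.560 + 2.280 + 75.240 + 2.624 + 5.805 + 0.204 + 0.936 = 170.649 m² sabins.
Room volume: 912 m³.
RT60 = 0.161 · V / A = 0.161 × 912 / 170.649 = 0.860 s.

0.860 seconds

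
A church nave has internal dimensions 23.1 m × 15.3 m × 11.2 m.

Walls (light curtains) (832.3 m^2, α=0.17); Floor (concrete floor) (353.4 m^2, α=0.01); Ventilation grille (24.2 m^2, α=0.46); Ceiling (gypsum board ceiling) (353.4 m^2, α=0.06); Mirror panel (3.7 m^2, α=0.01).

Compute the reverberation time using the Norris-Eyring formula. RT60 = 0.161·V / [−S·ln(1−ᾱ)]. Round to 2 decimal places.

S = Σ Sᵢ = 1567.0 m^2.
Absorption A = 832.3×0.17 + 353.4×0.01 + 24.2×0.46 + 353.4×0.06 + 3.7×0.01 = 177.398 sabins.
ᾱ = 177.398 / 1567.0 = 0.1132.
Eyring denominator: −S ln(1−ᾱ) = 188.253.
V = 23.1 × 15.3 × 11.2 = 3958.416 m³.
T = 0.161·V/[−S·ln(1−ᾱ)] = 0.161·3958.416/188.253 = 3.39 s.

3.39 sec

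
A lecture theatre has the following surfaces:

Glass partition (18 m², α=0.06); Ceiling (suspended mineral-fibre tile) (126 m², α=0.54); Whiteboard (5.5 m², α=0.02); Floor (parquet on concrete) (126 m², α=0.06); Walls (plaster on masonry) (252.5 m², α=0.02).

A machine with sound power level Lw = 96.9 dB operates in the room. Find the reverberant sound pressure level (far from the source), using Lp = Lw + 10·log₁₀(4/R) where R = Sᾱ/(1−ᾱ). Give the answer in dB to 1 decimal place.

83.1 dB

Σ(Sᵢαᵢ) = 18×0.06 + 126×0.54 + 5.5×0.02 + 126×0.06 + 252.5×0.02 = 81.840; total area S = 528.0 m².
ᾱ = 0.1550, so room constant R = A/(1−ᾱ) = 96.852 m².
Lp = 96.9 + 10·log₁₀(4/96.852) = 96.9 + (-13.84) = 83.1 dB.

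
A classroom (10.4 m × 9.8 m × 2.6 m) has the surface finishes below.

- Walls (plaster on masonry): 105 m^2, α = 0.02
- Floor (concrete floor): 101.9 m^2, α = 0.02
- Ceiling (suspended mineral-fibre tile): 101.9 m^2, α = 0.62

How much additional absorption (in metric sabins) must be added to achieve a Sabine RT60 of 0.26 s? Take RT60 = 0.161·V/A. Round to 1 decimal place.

96.8 sabins

A₁ = Σ Sᵢαᵢ = 105·0.02 + 101.9·0.02 + 101.9·0.62 = 67.316 sabins.
For T = 0.26 s, need A₂ = 0.161·V/T = 0.161·264.992/0.26 = 164.091 sabins.
Shortfall: 164.091 − 67.316 = 96.8 sabins.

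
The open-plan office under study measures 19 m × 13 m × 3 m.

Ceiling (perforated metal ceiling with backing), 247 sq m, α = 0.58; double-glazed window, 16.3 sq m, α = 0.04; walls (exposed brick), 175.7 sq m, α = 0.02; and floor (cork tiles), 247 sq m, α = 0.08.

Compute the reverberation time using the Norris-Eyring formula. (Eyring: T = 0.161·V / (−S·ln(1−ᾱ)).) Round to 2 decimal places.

0.62 s

S = Σ Sᵢ = 686.0 sq m.
Absorption A = 247·0.58 + 16.3·0.04 + 175.7·0.02 + 247·0.08 = 167.186 sabins.
ᾱ = 167.186 / 686.0 = 0.2437.
−S·ln(1−ᾱ) = −686.0 × ln(1 − 0.2437) = 191.612.
V = 19 × 13 × 3 = 741 m³.
RT60 = 0.161 × 741 / 191.612 = 0.62 s.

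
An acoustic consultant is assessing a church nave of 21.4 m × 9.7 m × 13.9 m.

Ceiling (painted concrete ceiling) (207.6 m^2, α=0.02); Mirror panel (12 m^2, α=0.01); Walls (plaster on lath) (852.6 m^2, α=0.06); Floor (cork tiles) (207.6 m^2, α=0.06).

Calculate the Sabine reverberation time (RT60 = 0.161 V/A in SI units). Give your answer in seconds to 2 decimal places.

6.84 s

A = Σ Sᵢαᵢ = 207.6×0.02 + 12×0.01 + 852.6×0.06 + 207.6×0.06 = 67.884 sabins.
Room volume: 2885.362 m³.
RT60 = 0.161 · V / A = 0.161 × 2885.362 / 67.884 = 6.84 s.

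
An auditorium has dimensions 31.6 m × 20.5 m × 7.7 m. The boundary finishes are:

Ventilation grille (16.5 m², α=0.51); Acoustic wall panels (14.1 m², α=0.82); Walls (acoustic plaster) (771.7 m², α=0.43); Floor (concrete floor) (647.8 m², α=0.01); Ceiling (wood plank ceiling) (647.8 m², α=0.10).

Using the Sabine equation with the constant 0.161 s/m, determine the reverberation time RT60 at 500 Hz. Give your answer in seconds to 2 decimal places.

Equivalent absorption area: A = 16.5×0.51 + 14.1×0.82 + 771.7×0.43 + 647.8×0.01 + 647.8×0.10 = 423.066 m².
Volume V = 31.6 × 20.5 × 7.7 = 4988.06 m³.
T = 0.161 V/A = 0.161·4988.06/423.066 = 1.90 s.

1.90 s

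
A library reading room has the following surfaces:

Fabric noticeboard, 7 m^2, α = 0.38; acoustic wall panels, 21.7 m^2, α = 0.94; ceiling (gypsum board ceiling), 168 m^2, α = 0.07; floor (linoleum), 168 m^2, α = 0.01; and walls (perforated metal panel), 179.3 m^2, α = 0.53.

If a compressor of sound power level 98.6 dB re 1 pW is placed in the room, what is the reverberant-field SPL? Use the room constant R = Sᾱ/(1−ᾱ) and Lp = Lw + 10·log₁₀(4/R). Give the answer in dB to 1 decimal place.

82.2 dB

A = 131.527 sabins; S = 544.0 m^2.
ᾱ = 131.527/544.0 = 0.2418; R = Sᾱ/(1−ᾱ) = 131.527/(1−0.2418) = 173.473 m^2.
Lp = 98.6 + 10·log₁₀(4/173.473) = 98.6 + (-16.37) = 82.2 dB.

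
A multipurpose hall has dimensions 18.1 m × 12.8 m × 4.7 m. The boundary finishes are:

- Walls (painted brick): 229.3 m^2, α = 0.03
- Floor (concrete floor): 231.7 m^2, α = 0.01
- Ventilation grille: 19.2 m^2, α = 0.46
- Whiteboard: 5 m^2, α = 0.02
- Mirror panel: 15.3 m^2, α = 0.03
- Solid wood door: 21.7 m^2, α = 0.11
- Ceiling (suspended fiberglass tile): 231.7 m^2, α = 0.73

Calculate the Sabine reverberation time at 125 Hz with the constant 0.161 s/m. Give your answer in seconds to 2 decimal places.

Total absorption A = 229.3*0.03 + 231.7*0.01 + 19.2*0.46 + 5*0.02 + 15.3*0.03 + 21.7*0.11 + 231.7*0.73
  = 6.879 + 2.317 + 8.832 + 0.100 + 0.459 + 2.387 + 169.141 = 190.115 m^2 sabins.
V = 18.1·12.8·4.7 = 1088.896 m³.
RT60 = 0.161 · V / A = 0.161 × 1088.896 / 190.115 = 0.92 s.

0.92 s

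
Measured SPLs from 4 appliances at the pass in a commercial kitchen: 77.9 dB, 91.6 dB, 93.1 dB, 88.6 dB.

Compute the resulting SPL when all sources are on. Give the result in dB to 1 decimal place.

Sum in the linear (power) domain: Σ 10^(Lᵢ/10) = 10^(77.9/10) + 10^(91.6/10) + 10^(93.1/10) + 10^(88.6/10) = 4.273e+09.
Combined level = 10 log₁₀(4.273e+09) = 96.3 dB.

96.3 dB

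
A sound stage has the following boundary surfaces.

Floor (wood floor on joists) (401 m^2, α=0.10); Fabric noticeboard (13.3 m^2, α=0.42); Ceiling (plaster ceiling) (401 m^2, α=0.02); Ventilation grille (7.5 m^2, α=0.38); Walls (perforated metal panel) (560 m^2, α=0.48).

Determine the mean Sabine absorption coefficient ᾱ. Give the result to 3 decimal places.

Total surface area S = 1382.8 m^2.
Weighted sum Σ Sα = 325.356.
ᾱ = 325.356 / 1382.8 = 0.235.

0.235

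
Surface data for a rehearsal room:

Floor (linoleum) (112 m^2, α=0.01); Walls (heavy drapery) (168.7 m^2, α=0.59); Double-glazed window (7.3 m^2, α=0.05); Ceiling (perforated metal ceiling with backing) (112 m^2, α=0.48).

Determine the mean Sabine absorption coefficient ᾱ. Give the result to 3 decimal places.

S = Σ Sᵢ = 112 + 168.7 + 7.3 + 112 = 400.0 m^2.
A = 112×0.01 + 168.7×0.59 + 7.3×0.05 + 112×0.48 = 154.778 sabins.
ᾱ = 154.778 / 400.0 = 0.387.

0.387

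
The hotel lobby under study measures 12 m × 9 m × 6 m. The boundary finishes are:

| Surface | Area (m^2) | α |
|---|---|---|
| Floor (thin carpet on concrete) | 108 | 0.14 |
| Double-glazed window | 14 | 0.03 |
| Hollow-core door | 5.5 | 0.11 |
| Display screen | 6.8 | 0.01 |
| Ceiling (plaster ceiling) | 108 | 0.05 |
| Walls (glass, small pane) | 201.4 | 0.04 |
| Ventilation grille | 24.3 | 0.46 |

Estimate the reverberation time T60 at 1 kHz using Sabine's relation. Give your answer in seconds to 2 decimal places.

2.55 s

Total absorption A = 108·0.14 + 14·0.03 + 5.5·0.11 + 6.8·0.01 + 108·0.05 + 201.4·0.04 + 24.3·0.46
  = 15.120 + 0.420 + 0.605 + 0.068 + 5.400 + 8.056 + 11.178 = 40.847 m^2 sabins.
Room volume: 648 m³.
RT60 = 0.161 · V / A = 0.161 × 648 / 40.847 = 2.55 s.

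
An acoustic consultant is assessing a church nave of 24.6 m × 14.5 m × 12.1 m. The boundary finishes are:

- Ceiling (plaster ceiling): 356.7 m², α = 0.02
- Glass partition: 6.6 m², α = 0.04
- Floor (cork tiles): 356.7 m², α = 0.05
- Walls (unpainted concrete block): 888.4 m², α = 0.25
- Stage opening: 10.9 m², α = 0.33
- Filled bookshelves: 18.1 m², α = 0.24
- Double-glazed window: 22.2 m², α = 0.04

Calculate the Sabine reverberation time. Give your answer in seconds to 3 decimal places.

2.713 s

A = Σ Sᵢαᵢ = 356.7·0.02 + 6.6·0.04 + 356.7·0.05 + 888.4·0.25 + 10.9·0.33 + 18.1·0.24 + 22.2·0.04 = 256.162 sabins.
Room volume: 4316.07 m³.
Sabine: RT60 = 0.161 × 4316.07 / 256.162 = 2.713 s.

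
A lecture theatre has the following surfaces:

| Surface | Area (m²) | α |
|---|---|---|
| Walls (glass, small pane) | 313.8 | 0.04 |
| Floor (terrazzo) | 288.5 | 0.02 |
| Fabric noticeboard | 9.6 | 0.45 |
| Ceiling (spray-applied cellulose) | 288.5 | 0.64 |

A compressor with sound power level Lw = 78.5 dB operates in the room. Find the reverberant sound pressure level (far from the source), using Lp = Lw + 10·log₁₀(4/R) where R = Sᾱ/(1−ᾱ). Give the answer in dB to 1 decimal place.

A = 207.282 sabins; S = 900.4 m².
ᾱ = 207.282/900.4 = 0.2302; R = Sᾱ/(1−ᾱ) = 207.282/(1−0.2302) = 269.267 m².
Lp = 78.5 + 10·log₁₀(4/269.267) = 78.5 + (-18.28) = 60.2 dB.

60.2 dB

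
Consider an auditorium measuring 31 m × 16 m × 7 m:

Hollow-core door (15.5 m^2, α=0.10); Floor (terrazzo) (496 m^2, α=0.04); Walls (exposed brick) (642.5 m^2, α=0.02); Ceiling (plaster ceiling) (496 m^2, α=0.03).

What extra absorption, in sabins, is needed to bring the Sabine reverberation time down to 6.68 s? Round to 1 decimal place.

Equivalent absorption area: A₁ = 15.5*0.10 + 496*0.04 + 642.5*0.02 + 496*0.03 = 49.120 m^2.
V = 3472 m³. Required absorption A₂ = 0.161 × 3472 / 6.68 = 83.681 sabins.
ΔA = A₂ − A₁ = 83.681 − 49.120 = 34.6 sabins.

34.6 sabins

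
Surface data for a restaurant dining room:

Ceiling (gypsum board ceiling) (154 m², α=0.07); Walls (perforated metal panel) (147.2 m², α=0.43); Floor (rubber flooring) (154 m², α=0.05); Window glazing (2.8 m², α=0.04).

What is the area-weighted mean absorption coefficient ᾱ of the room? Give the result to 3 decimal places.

0.179

S = Σ Sᵢ = 154 + 147.2 + 154 + 2.8 = 458.0 m².
Σ(Sᵢαᵢ) = 154*0.07 + 147.2*0.43 + 154*0.05 + 2.8*0.04 = 81.888.
ᾱ = 81.888 / 458.0 = 0.179.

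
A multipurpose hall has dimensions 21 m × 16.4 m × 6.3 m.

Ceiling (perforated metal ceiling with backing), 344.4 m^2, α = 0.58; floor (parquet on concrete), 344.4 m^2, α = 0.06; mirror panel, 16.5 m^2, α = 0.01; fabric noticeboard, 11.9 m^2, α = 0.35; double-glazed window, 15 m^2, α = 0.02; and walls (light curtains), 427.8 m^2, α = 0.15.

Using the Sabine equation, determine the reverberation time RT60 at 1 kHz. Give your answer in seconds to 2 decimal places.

1.21 s

A = Σ Sᵢαᵢ = 344.4×0.58 + 344.4×0.06 + 16.5×0.01 + 11.9×0.35 + 15×0.02 + 427.8×0.15 = 289.216 sabins.
V = 21·16.4·6.3 = 2169.72 m³.
T = 0.161 V/A = 0.161·2169.72/289.216 = 1.21 s.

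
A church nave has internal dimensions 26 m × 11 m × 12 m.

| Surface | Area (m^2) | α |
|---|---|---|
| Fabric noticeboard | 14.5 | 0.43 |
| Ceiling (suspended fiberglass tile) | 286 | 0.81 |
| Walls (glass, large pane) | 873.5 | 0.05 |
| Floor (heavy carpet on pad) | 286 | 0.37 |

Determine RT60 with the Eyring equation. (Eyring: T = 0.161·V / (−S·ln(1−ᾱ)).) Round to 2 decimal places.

1.23 sec

Total surface area S = 14.5 + 286 + 873.5 + 286 = 1460.0 m^2.
Σ(Sᵢαᵢ) = 14.5·0.43 + 286·0.81 + 873.5·0.05 + 286·0.37 = 387.390.
Mean coefficient ᾱ = A/S = 0.2653.
Eyring denominator: −S ln(1−ᾱ) = 450.108.
V = 26 × 11 × 12 = 3432 m³.
RT60 = 0.161 × 3432 / 450.108 = 1.23 s.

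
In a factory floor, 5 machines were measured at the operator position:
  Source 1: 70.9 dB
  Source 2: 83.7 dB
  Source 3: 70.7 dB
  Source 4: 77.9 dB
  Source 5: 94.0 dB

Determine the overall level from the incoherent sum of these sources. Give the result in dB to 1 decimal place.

94.5 dB

Converting to relative power and adding: 10^(70.9/10) + 10^(83.7/10) + 10^(70.7/10) + 10^(77.9/10) + 10^(94.0/10) = 2.832e+09.
Combined level = 10 log₁₀(2.832e+09) = 94.5 dB.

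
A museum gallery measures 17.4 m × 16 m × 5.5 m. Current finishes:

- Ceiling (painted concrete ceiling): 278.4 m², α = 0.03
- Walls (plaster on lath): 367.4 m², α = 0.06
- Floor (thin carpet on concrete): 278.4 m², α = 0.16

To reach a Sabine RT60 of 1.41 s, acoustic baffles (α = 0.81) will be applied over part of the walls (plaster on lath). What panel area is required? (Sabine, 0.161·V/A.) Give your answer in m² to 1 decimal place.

133.2

A₁ = Σ Sᵢαᵢ = 278.4·0.03 + 367.4·0.06 + 278.4·0.16 = 74.940 sabins.
V = 1531.2 m³. Target absorption A₂ = 0.161 × 1531.2 / 1.41 = 174.839 sabins.
ΔA needed = 174.839 − 74.940 = 99.899 sabins.
Net gain per m²: Δα = 0.81 − 0.06 = 0.75.
Area = ΔA/Δα = 99.899/0.75 = 133.2 m².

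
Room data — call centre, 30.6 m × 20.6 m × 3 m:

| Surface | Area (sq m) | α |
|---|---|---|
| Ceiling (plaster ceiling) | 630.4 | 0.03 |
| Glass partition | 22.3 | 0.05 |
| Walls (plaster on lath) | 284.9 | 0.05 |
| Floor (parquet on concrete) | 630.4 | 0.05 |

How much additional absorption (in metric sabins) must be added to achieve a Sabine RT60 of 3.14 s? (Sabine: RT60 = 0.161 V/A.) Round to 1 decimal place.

Summing Sᵢαᵢ: 18.912 + 1.115 + 14.245 + 31.520 → A₁ = 65.792 sabins.
Target A₂ = 0.161·1891.08/3.14 = 96.963 sabins (V = 1891.08 m³).
Shortfall: 96.963 − 65.792 = 31.2 sabins.

31.2 sabins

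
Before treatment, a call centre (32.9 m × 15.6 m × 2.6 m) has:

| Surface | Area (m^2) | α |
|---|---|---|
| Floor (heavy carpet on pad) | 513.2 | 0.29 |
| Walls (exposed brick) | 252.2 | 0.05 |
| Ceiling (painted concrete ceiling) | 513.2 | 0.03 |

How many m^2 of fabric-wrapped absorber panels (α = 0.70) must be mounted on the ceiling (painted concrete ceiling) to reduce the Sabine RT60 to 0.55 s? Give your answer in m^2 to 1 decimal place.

319.1

Total absorption A₁ = 513.2*0.29 + 252.2*0.05 + 513.2*0.03
  = 148.828 + 12.610 + 15.396 = 176.834 m^2 sabins.
Required A₂ = 0.161·1334.424/0.55 = 390.622 sabins.
Absorption to add: 390.622 − 176.834 = 213.788 sabins.
Net gain per m^2: Δα = 0.70 − 0.03 = 0.67.
Area = ΔA/Δα = 213.788/0.67 = 319.1 m^2.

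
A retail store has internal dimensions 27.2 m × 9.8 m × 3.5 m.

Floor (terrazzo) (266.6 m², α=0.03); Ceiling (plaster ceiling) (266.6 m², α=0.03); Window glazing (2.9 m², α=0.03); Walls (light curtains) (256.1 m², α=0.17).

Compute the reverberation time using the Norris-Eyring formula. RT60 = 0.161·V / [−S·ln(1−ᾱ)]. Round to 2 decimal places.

2.42 seconds

Total surface area S = 266.6 + 266.6 + 2.9 + 256.1 = 792.2 m².
Σ(Sᵢαᵢ) = 266.6×0.03 + 266.6×0.03 + 2.9×0.03 + 256.1×0.17 = 59.620.
ᾱ = 59.620 / 792.2 = 0.0753.
−S·ln(1−ᾱ) = −792.2 × ln(1 − 0.0753) = 62.018.
V = 27.2 × 9.8 × 3.5 = 932.96 m³.
T = 0.161·V/[−S·ln(1−ᾱ)] = 0.161·932.96/62.018 = 2.42 s.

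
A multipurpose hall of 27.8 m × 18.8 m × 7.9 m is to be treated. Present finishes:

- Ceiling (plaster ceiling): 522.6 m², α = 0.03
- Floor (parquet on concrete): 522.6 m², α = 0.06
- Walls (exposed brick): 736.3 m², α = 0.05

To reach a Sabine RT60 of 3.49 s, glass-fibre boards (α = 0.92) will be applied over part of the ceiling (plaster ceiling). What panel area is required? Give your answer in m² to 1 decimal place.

119.8

Summing Sᵢαᵢ: 15.678 + 31.356 + 36.815 → A₁ = 83.849 sabins.
Required A₂ = 0.161·4128.856/3.49 = 190.472 sabins.
Absorption to add: 190.472 − 83.849 = 106.623 sabins.
Each m² of panel replacing the ceiling (plaster ceiling) adds (0.92 − 0.03) = 0.89 sabins.
Panel area = 106.623 / 0.89 = 119.8 m².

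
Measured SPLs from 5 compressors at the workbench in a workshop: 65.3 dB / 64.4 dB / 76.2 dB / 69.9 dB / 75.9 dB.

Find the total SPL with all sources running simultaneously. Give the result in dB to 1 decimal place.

79.8 dB

Converting to relative power and adding: 10^(65.3/10) + 10^(64.4/10) + 10^(76.2/10) + 10^(69.9/10) + 10^(75.9/10) = 9.651e+07.
Combined level = 10 log₁₀(9.651e+07) = 79.8 dB.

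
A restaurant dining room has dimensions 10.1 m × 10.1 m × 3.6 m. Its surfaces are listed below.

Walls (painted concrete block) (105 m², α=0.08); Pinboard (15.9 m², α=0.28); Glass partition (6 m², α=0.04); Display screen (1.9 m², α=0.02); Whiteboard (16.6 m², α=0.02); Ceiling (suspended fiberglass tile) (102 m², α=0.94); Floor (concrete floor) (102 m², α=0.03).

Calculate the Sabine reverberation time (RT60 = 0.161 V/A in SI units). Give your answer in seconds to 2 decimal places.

0.53 seconds

Equivalent absorption area: A = 105·0.08 + 15.9·0.28 + 6·0.04 + 1.9·0.02 + 16.6·0.02 + 102·0.94 + 102·0.03 = 112.402 m².
Volume V = 10.1 × 10.1 × 3.6 = 367.236 m³.
RT60 = 0.161 · V / A = 0.161 × 367.236 / 112.402 = 0.53 s.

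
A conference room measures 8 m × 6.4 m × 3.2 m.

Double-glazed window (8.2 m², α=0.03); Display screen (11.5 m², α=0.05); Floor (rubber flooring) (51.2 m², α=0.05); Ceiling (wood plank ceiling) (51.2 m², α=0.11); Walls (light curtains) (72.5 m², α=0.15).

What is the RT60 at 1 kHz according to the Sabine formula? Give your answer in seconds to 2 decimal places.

1.33 seconds

Summing Sᵢαᵢ: 0.246 + 0.575 + 2.560 + 5.632 + 10.875 → A = 19.888 sabins.
Room volume: 163.84 m³.
Sabine: RT60 = 0.161 × 163.84 / 19.888 = 1.33 s.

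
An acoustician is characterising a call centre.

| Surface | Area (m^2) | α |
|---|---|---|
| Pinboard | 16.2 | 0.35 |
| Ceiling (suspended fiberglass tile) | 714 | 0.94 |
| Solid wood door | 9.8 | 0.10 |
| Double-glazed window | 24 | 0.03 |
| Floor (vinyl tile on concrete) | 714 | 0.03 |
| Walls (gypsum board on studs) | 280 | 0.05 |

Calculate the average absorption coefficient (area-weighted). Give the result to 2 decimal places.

0.41

Total surface area S = 1758.0 m^2.
A = 16.2×0.35 + 714×0.94 + 9.8×0.10 + 24×0.03 + 714×0.03 + 280×0.05 = 713.950 sabins.
ᾱ = 713.950 / 1758.0 = 0.41.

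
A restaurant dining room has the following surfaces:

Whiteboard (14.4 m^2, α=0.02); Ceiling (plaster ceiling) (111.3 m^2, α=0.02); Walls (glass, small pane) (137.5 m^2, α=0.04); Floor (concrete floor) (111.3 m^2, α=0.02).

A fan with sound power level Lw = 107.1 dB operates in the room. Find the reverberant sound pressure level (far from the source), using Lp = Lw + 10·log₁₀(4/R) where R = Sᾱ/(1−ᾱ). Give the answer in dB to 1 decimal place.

Σ(Sᵢαᵢ) = 14.4·0.02 + 111.3·0.02 + 137.5·0.04 + 111.3·0.02 = 10.240; total area S = 374.5 m^2.
ᾱ = 0.0273, so room constant R = A/(1−ᾱ) = 10.527 m^2.
Lp = Lw + 10 log₁₀(4/R) = 107.1 -4.20 = 102.9 dB.

102.9 dB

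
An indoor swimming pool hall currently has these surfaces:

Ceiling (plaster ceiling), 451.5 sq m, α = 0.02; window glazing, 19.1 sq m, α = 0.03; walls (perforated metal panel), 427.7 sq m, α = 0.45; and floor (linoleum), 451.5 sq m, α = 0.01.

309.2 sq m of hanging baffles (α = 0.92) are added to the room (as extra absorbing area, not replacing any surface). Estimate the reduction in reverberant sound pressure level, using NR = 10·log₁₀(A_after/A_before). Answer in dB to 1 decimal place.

Equivalent absorption area: A_before = 451.5·0.02 + 19.1·0.03 + 427.7·0.45 + 451.5·0.01 = 206.583 sq m.
Added absorption = 309.2 × 0.92 = 284.464 sabins.
A_after = 206.583 + 284.464 = 491.047 sabins.
Reduction = 10 log₁₀(A_after/A_before) = 10 log₁₀(2.3770) = 3.8 dB.

3.8 dB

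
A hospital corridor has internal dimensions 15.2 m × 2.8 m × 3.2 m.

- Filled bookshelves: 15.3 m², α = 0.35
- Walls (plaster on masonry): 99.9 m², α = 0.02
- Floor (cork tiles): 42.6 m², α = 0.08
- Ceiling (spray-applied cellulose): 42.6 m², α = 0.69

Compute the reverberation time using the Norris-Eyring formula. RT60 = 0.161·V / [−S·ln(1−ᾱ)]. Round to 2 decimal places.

0.49 sec

Total surface area S = 15.3 + 99.9 + 42.6 + 42.6 = 200.4 m².
Absorption A = 15.3·0.35 + 99.9·0.02 + 42.6·0.08 + 42.6·0.69 = 40.155 sabins.
ᾱ = 40.155 / 200.4 = 0.2004.
−S·ln(1−ᾱ) = −200.4 × ln(1 − 0.2004) = 44.818.
V = 15.2 × 2.8 × 3.2 = 136.192 m³.
T = 0.161·V/[−S·ln(1−ᾱ)] = 0.161·136.192/44.818 = 0.49 s.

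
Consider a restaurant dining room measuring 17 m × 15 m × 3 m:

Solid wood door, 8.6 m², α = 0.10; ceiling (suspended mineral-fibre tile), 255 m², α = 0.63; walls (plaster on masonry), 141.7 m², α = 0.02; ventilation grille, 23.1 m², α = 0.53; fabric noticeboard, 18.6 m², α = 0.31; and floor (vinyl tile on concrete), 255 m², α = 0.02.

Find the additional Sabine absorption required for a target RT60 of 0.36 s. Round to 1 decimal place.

Equivalent absorption area: A₁ = 8.6*0.10 + 255*0.63 + 141.7*0.02 + 23.1*0.53 + 18.6*0.31 + 255*0.02 = 187.453 m².
For T = 0.36 s, need A₂ = 0.161·V/T = 0.161·765/0.36 = 342.125 sabins.
ΔA = A₂ − A₁ = 342.125 − 187.453 = 154.7 sabins.

154.7 sabins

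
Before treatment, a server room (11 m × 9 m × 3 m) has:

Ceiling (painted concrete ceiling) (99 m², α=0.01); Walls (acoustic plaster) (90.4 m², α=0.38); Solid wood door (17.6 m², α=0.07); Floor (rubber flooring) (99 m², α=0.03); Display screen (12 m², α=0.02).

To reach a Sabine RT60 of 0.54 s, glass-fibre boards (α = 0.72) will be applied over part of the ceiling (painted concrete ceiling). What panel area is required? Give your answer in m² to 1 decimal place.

68.7

Total absorption A₁ = 99×0.01 + 90.4×0.38 + 17.6×0.07 + 99×0.03 + 12×0.02
  = 0.990 + 34.352 + 1.232 + 2.970 + 0.240 = 39.784 m² sabins.
V = 297 m³. Target absorption A₂ = 0.161 × 297 / 0.54 = 88.550 sabins.
ΔA needed = 88.550 − 39.784 = 48.766 sabins.
Net gain per m²: Δα = 0.72 − 0.01 = 0.71.
Area = ΔA/Δα = 48.766/0.71 = 68.7 m².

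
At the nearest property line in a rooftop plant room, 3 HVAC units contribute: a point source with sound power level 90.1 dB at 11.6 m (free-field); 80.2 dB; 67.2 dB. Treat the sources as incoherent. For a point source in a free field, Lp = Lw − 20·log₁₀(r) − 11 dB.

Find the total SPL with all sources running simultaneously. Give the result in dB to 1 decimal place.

Source at 11.6 m: Lp = 90.1 − 20·log₁₀(11.6) − 11 = 57.8 dB.
Σ 10^(Lᵢ/10) = 1.106e+08.
Combined level = 10 log₁₀(1.106e+08) = 80.4 dB.

80.4 dB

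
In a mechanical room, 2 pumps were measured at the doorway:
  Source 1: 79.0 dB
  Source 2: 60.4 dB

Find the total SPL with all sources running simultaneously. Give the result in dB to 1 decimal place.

79.1 dB

Sum in the linear (power) domain: Σ 10^(Lᵢ/10) = 10^(79.0/10) + 10^(60.4/10) = 8.053e+07.
Combined level = 10 log₁₀(8.053e+07) = 79.1 dB.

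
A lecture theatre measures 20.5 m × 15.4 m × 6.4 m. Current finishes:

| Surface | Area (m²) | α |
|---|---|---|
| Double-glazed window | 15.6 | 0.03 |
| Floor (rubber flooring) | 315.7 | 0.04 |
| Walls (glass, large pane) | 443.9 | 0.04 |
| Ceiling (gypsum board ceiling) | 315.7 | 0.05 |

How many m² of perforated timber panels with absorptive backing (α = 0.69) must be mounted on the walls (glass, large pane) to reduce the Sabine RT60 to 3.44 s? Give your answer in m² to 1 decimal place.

73.7

A₁ = Σ Sᵢαᵢ = 15.6*0.03 + 315.7*0.04 + 443.9*0.04 + 315.7*0.05 = 46.637 sabins.
Required A₂ = 0.161·2020.48/3.44 = 94.563 sabins.
ΔA needed = 94.563 − 46.637 = 47.926 sabins.
Net gain per m²: Δα = 0.69 − 0.04 = 0.65.
Panel area = 47.926 / 0.65 = 73.7 m².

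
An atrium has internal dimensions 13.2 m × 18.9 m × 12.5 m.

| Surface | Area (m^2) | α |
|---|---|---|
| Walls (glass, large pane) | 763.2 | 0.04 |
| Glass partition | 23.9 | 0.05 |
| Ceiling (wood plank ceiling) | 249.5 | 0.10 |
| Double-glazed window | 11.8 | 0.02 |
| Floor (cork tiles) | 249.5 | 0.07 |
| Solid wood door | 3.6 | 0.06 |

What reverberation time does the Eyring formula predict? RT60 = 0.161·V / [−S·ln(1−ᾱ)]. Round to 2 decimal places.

6.54 s

Total surface area S = 763.2 + 23.9 + 249.5 + 11.8 + 249.5 + 3.6 = 1301.5 m^2.
Absorption A = 763.2×0.04 + 23.9×0.05 + 249.5×0.10 + 11.8×0.02 + 249.5×0.07 + 3.6×0.06 = 74.590 sabins.
ᾱ = 74.590 / 1301.5 = 0.0573.
−S·ln(1−ᾱ) = −1301.5 × ln(1 − 0.0573) = 76.798.
V = 13.2 × 18.9 × 12.5 = 3118.5 m³.
T = 0.161·V/[−S·ln(1−ᾱ)] = 0.161·3118.5/76.798 = 6.54 s.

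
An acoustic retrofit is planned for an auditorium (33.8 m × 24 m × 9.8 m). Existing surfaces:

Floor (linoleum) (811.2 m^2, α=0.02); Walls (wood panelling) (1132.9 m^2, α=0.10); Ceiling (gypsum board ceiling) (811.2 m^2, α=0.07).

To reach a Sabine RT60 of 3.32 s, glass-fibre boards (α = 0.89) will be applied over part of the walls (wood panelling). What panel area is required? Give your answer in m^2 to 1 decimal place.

Total absorption A₁ = 811.2·0.02 + 1132.9·0.10 + 811.2·0.07
  = 16.224 + 113.290 + 56.784 = 186.298 m^2 sabins.
V = 7949.76 m³. Target absorption A₂ = 0.161 × 7949.76 / 3.32 = 385.515 sabins.
Absorption to add: 385.515 − 186.298 = 199.217 sabins.
Net gain per m^2: Δα = 0.89 − 0.10 = 0.79.
Area = ΔA/Δα = 199.217/0.79 = 252.2 m^2.

252.2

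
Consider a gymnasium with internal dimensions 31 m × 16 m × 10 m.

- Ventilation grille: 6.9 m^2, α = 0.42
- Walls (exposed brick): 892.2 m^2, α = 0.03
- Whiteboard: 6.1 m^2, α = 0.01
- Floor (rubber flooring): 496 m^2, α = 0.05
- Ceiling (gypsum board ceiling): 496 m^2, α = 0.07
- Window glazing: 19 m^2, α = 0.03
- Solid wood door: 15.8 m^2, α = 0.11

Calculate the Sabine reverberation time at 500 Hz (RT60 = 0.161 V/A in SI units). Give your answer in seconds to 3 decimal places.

8.722 s

Summing Sᵢαᵢ: 2.898 + 26.766 + 0.061 + 24.800 + 34.720 + 0.570 + 1.738 → A = 91.553 sabins.
Room volume: 4960 m³.
RT60 = 0.161 · V / A = 0.161 × 4960 / 91.553 = 8.722 s.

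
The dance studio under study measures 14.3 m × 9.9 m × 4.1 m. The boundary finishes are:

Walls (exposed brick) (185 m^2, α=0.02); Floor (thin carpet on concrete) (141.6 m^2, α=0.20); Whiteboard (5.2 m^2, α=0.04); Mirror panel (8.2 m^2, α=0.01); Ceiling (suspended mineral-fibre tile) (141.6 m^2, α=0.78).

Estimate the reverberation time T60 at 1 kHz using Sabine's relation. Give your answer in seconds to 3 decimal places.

Total absorption A = 185*0.02 + 141.6*0.20 + 5.2*0.04 + 8.2*0.01 + 141.6*0.78
  = 3.700 + 28.320 + 0.208 + 0.082 + 110.448 = 142.758 m^2 sabins.
Volume V = 14.3 × 9.9 × 4.1 = 580.437 m³.
T = 0.161 V/A = 0.161·580.437/142.758 = 0.655 s.

0.655 seconds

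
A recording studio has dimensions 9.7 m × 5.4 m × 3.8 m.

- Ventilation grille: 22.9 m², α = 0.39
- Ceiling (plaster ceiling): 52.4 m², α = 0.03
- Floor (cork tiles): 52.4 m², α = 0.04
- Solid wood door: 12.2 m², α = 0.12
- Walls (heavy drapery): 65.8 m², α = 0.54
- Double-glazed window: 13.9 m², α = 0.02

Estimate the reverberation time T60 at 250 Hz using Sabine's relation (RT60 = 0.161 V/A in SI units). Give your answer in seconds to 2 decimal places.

Total absorption A = 22.9*0.39 + 52.4*0.03 + 52.4*0.04 + 12.2*0.12 + 65.8*0.54 + 13.9*0.02
  = 8.931 + 1.572 + 2.096 + 1.464 + 35.532 + 0.278 = 49.873 m² sabins.
V = 9.7·5.4·3.8 = 199.044 m³.
RT60 = 0.161 · V / A = 0.161 × 199.044 / 49.873 = 0.64 s.

0.64 sec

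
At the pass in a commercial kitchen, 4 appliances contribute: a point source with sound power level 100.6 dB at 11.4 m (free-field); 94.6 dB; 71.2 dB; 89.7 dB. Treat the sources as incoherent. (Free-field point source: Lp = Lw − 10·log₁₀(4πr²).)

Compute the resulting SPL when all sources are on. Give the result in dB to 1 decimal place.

Source at 11.4 m: Lp = 100.6 − 10·log₁₀(4π·11.4²) = 100.6 − 10·log₁₀(1633.126) = 68.5 dB.
Sum in the linear (power) domain: Σ 10^(Lᵢ/10) = 10^(68.5/10) + 10^(94.6/10) + 10^(71.2/10) + 10^(89.7/10) = 3.838e+09.
Combined level = 10 log₁₀(3.838e+09) = 95.8 dB.

95.8 dB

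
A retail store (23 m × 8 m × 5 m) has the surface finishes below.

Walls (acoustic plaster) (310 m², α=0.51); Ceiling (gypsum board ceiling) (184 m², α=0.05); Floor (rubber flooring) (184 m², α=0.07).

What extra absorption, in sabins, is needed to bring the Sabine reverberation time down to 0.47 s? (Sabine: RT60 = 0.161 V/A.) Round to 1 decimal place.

135.0 sabins

A₁ = Σ Sᵢαᵢ = 310*0.51 + 184*0.05 + 184*0.07 = 180.180 sabins.
Target A₂ = 0.161·920/0.47 = 315.149 sabins (V = 920 m³).
Shortfall: 315.149 − 180.180 = 135.0 sabins.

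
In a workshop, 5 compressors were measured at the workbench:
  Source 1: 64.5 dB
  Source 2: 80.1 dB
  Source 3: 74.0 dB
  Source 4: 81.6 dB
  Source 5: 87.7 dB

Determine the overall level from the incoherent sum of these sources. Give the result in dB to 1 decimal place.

Converting to relative power and adding: 10^(64.5/10) + 10^(80.1/10) + 10^(74.0/10) + 10^(81.6/10) + 10^(87.7/10) = 8.637e+08.
Combined level = 10 log₁₀(8.637e+08) = 89.4 dB.

89.4 dB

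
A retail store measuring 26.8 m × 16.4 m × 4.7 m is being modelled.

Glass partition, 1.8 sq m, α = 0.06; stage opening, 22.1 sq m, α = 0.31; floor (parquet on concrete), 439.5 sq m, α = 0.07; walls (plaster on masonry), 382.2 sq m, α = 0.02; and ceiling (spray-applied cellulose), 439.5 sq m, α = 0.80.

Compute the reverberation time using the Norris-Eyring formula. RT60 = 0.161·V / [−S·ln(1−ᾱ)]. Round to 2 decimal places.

0.70 s

Total surface area S = 1.8 + 22.1 + 439.5 + 382.2 + 439.5 = 1285.1 sq m.
Σ(Sᵢαᵢ) = 1.8·0.06 + 22.1·0.31 + 439.5·0.07 + 382.2·0.02 + 439.5·0.80 = 396.968.
Mean coefficient ᾱ = A/S = 0.3089.
−S·ln(1−ᾱ) = −1285.1 × ln(1 − 0.3089) = 474.807.
V = 26.8 × 16.4 × 4.7 = 2065.744 m³.
RT60 = 0.161 × 2065.744 / 474.807 = 0.70 s.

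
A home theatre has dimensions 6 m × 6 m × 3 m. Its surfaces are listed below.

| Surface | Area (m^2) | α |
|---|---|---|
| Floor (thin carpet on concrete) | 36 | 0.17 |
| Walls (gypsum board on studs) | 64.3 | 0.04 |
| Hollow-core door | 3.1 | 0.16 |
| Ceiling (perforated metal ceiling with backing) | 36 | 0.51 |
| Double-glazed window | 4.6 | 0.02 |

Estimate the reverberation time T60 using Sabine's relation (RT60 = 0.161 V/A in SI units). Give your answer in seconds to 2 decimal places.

Equivalent absorption area: A = 36*0.17 + 64.3*0.04 + 3.1*0.16 + 36*0.51 + 4.6*0.02 = 27.640 m^2.
V = 6·6·3 = 108 m³.
Sabine: RT60 = 0.161 × 108 / 27.640 = 0.63 s.

0.63 seconds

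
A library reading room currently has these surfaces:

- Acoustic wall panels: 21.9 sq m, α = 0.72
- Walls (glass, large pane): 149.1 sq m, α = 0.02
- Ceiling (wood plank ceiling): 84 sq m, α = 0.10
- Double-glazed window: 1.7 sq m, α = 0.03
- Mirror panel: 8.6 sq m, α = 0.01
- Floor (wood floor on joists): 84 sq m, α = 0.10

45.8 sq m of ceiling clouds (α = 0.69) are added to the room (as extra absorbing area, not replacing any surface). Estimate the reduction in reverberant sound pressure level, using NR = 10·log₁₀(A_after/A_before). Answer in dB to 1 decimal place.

Total absorption A_before = 21.9·0.72 + 149.1·0.02 + 84·0.10 + 1.7·0.03 + 8.6·0.01 + 84·0.10
  = 15.768 + 2.982 + 8.400 + 0.051 + 0.086 + 8.400 = 35.687 sq m sabins.
Added absorption = 45.8 × 0.69 = 31.602 sabins.
New total A_after = 67.289 sabins.
NR = 10·log₁₀(67.289/35.687) = 2.8 dB.

2.8 dB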